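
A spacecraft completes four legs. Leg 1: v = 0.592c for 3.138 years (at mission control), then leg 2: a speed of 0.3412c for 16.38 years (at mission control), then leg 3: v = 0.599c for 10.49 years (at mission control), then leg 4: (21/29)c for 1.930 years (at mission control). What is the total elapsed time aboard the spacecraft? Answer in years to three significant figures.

τ = 27.7 years

Leg 1: γ = 1/√(1 − 0.592²) = 1/√0.6495 = 1.241; τ_1 = 3.138/1.241 = 2.529 years.
Leg 2: γ = 1/√(1 − 0.3412²) = 1/√0.8836 = 1.064; τ_2 = 16.38/1.064 = 15.40 years.
Leg 3: γ = 1/√(1 − 0.599²) = 1/√0.6412 = 1.249; τ_3 = 10.49/1.249 = 8.400 years.
Leg 4: γ = 1/√(1 − (21/29)²) = 29/20 = 1.450; τ_4 = 1.930/1.450 = 1.331 years.
Total: 2.529 + 15.40 + 8.400 + 1.331 years.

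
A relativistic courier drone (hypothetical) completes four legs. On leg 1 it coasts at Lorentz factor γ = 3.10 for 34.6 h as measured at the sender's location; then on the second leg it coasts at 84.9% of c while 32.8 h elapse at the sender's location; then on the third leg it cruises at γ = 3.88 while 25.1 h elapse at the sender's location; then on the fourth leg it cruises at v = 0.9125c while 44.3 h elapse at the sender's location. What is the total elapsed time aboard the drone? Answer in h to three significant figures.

τ = 53.1 h

Leg 1: γ = 3.10; τ_1 = 34.6/3.100 = 11.16 h.
Leg 2: β = 0.849; γ = 1/√(1 − 0.849²) = 1/√0.2792 = 1.893; τ_2 = 32.8/1.893 = 17.33 h.
Leg 3: γ = 3.88; τ_3 = 25.1/3.880 = 6.469 h.
Leg 4: γ = 1/√(1 − 0.9125²) = 1/√0.1673 = 2.445; τ_4 = 44.3/2.445 = 18.12 h.
Total: 11.16 + 17.33 + 6.469 + 18.12 h.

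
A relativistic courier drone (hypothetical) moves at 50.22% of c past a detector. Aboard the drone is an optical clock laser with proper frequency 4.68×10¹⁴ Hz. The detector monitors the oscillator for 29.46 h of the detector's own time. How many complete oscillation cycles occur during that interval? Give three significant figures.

N = 4.29×10¹⁹

β = 0.5022; γ = 1/√(1 − 0.5022²) = 1/√0.7478 = 1.156
During 29.46 h of lab time, the oscillator's proper time advances by τ = Δt/γ = 29.46/1.156 = 25.48 h = 9.171×10⁴ s.
N = f × τ = 4.68×10¹⁴ × 9.171×10⁴ = 4.292×10¹⁹.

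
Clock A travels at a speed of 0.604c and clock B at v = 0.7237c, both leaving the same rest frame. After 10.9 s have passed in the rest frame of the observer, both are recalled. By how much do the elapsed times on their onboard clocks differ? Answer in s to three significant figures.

A: γ = 1/√(1 − 0.604²) = 1/√0.6352 = 1.255; τ_A = 10.9/1.255 = 8.687 s.
B: γ = 1/√(1 − 0.7237²) = 1/√0.4763 = 1.449; τ_B = 10.9/1.449 = 7.522 s.

|τ_A − τ_B| = 1.16 s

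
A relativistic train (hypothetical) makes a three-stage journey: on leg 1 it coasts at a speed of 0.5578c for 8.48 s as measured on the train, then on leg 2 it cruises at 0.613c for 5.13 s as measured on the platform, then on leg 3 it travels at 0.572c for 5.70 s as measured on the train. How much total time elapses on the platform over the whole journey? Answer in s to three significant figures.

Δt = 22.3 s

Leg 1: γ = 1/√(1 − 0.5578²) = 1/√0.6889 = 1.205; Δt_1 = 1.205 × 8.48 = 10.22 s.
Leg 2: 5.13 s is already measured on the platform.
Leg 3: γ = 1/√(1 − 0.572²) = 1/√0.6728 = 1.219; Δt_3 = 1.219 × 5.70 = 6.949 s.
Total: 10.22 + 5.130 + 6.949 s.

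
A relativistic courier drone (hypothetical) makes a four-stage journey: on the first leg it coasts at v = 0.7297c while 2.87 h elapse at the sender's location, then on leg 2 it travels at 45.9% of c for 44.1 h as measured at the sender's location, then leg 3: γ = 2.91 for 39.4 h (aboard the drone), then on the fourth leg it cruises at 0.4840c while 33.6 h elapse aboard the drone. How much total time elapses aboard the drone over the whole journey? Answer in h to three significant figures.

τ = 114 h

Leg 1: γ = 1/√(1 − 0.7297²) = 1/√0.4675 = 1.462; τ_1 = 2.87/1.462 = 1.962 h.
Leg 2: β = 0.459; γ = 1/√(1 − 0.459²) = 1/√0.7893 = 1.126; τ_2 = 44.1/1.126 = 39.18 h.
Leg 3: 39.4 h is already measured aboard the drone.
Leg 4: 33.6 h is already measured aboard the drone.
Total: 1.962 + 39.18 + 39.40 + 33.60 h.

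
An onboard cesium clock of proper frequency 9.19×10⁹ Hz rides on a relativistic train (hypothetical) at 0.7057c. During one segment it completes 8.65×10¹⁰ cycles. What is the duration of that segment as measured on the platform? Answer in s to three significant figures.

γ = 1/√(1 − 0.7057²) = 1/√0.5020 = 1.411
Proper time for N cycles: τ = N/f = 8.65×10¹⁰/(9.19×10⁹) = 9.412×10⁰ s = 9.412 s.
Lab-frame duration Δt = γτ = 1.411 × 9.412 = 13.28 s.

Δt = 13.3 s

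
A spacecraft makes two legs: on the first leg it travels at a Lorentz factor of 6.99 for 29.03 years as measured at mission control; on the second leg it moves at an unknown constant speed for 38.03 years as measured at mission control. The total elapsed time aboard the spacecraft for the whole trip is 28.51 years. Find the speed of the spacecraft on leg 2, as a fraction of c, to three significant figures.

Leg 1: γ = 6.99; τ_1 = 29.03/6.990 = 4.153 years.
Leg 2: speed unknown; τ_2 = 38.03/γ_2.
Total proper time: 4.153 + τ_2 = 28.51, so τ_2 = 28.51 − 4.153 = 24.36 years.
γ_2 = 38.03/24.36 = 1.561; β = √(1 − 1/γ²) = √0.5898.

β = 0.768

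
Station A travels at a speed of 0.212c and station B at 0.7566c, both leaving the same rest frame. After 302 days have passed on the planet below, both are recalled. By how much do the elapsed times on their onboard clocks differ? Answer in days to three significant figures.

|τ_A − τ_B| = 97.7 days

A: γ = 1/√(1 − 0.212²) = 1/√0.9551 = 1.023; τ_A = 302/1.023 = 295.1 days.
B: γ = 1/√(1 − 0.7566²) = 1/√0.4276 = 1.529; τ_B = 302/1.529 = 197.5 days.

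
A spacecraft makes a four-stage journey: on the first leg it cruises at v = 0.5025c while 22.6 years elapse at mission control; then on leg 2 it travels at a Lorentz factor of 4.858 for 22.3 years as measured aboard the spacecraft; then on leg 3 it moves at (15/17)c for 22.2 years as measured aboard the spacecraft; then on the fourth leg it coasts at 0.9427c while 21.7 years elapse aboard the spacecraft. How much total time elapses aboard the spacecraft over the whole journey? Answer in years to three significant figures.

τ = 85.7 years

Leg 1: γ = 1/√(1 − 0.5025²) = 1/√0.7475 = 1.157; τ_1 = 22.6/1.157 = 19.54 years.
Leg 2: 22.3 years is already measured aboard the spacecraft.
Leg 3: 22.2 years is already measured aboard the spacecraft.
Leg 4: 21.7 years is already measured aboard the spacecraft.
Total: 19.54 + 22.30 + 22.20 + 21.70 years.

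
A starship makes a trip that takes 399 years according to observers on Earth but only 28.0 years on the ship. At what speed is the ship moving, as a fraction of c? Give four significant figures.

v = 0.9975c

The proper time is measured on the ship (both events occur at the ship's location); Δt is measured on Earth. γ = Δt/τ = 399/28.0 = 14.25.
β = √(1 − 1/γ²) = √(1 − 0.004925) = √0.9951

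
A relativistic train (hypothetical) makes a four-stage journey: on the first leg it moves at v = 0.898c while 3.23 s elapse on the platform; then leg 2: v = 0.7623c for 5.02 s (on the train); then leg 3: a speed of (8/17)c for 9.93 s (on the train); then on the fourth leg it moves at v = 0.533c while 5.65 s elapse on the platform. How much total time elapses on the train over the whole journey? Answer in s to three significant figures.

Leg 1: γ = 1/√(1 − 0.898²) = 1/√0.1936 = 2.273; τ_1 = 3.23/2.273 = 1.421 s.
Leg 2: 5.02 s is already measured on the train.
Leg 3: 9.93 s is already measured on the train.
Leg 4: γ = 1/√(1 − 0.533²) = 1/√0.7159 = 1.182; τ_4 = 5.65/1.182 = 4.781 s.
Total: 1.421 + 5.020 + 9.930 + 4.781 s.

τ = 21.2 s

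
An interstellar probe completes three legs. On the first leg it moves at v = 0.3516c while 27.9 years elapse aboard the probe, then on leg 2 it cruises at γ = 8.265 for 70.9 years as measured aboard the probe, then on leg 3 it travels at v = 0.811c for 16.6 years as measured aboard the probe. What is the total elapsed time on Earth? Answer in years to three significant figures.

Leg 1: γ = 1/√(1 − 0.3516²) = 1/√0.8764 = 1.068; Δt_1 = 1.068 × 27.9 = 29.80 years.
Leg 2: γ = 8.265; Δt_2 = 8.265 × 70.9 = 586.0 years.
Leg 3: γ = 1/√(1 − 0.811²) = 1/√0.3423 = 1.709; Δt_3 = 1.709 × 16.6 = 28.37 years.
Total: 29.80 + 586.0 + 28.37 years.

Δt = 644 years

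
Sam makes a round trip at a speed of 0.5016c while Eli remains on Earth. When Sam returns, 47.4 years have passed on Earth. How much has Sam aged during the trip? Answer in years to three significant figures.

τ = 41.0 years

γ = 1/√(1 − 0.5016²) = 1/√0.7484 = 1.156
Sam's clock measures proper time along the trip: τ = Δt/γ = 47.4/1.156 years.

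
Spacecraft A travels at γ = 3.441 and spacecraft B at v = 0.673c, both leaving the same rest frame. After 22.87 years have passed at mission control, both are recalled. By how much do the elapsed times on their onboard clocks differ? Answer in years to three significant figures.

|τ_A − τ_B| = 10.3 years

A: γ = 3.441; τ_A = 22.87/3.441 = 6.646 years.
B: γ = 1/√(1 − 0.673²) = 1/√0.5471 = 1.352; τ_B = 22.87/1.352 = 16.92 years.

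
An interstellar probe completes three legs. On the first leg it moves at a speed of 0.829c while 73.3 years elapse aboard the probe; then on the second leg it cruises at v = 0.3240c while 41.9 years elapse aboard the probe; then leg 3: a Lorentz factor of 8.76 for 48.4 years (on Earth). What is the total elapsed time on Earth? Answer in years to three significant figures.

Leg 1: γ = 1/√(1 − 0.829²) = 1/√0.3128 = 1.788; Δt_1 = 1.788 × 73.3 = 131.1 years.
Leg 2: γ = 1/√(1 − 0.3240²) = 1/√0.8950 = 1.057; Δt_2 = 1.057 × 41.9 = 44.29 years.
Leg 3: 48.4 years is already measured on Earth.
Total: 131.1 + 44.29 + 48.40 years.

Δt = 224 years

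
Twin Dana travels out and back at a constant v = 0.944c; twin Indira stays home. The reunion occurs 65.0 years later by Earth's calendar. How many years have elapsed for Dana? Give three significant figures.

γ = 1/√(1 − 0.944²) = 1/√0.1089 = 3.031
Dana's clock measures proper time along the trip: τ = Δt/γ = 65.0/3.031 years.

τ = 21.4 years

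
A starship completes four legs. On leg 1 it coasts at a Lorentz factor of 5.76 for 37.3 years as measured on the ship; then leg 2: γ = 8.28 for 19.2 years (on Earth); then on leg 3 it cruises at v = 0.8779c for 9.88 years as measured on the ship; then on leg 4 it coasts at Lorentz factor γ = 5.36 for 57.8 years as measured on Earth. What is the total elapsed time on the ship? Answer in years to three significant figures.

τ = 60.3 years

Leg 1: 37.3 years is already measured on the ship.
Leg 2: γ = 8.28; τ_2 = 19.2/8.280 = 2.319 years.
Leg 3: 9.88 years is already measured on the ship.
Leg 4: γ = 5.36; τ_4 = 57.8/5.360 = 10.78 years.
Total: 37.30 + 2.319 + 9.880 + 10.78 years.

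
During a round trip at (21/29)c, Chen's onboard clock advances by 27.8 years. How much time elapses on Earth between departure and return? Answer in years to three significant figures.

Δt = 40.3 years

γ = 1/√(1 − (21/29)²) = 29/20 = 1.450
Earth-frame duration is the dilated interval: Δt = γτ = 1.450 × 27.8 years.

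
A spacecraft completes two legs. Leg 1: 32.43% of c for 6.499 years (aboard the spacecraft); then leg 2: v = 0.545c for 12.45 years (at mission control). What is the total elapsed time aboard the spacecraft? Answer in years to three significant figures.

Leg 1: 6.499 years is already measured aboard the spacecraft.
Leg 2: γ = 1/√(1 − 0.545²) = 1/√0.7030 = 1.193; τ_2 = 12.45/1.193 = 10.44 years.
Total: 6.499 + 10.44 years.

τ = 16.9 years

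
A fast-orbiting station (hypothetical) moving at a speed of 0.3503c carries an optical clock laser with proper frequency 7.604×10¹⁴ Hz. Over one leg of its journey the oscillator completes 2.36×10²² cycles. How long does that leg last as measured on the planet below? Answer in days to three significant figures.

γ = 1/√(1 − 0.3503²) = 1/√0.8773 = 1.068
Proper time for N cycles: τ = N/f = 2.36×10²²/(7.604×10¹⁴) = 3.104×10⁷ s = 359.2 days.
Lab-frame duration Δt = γτ = 1.068 × 359.2 = 383.5 days.

Δt = 384 days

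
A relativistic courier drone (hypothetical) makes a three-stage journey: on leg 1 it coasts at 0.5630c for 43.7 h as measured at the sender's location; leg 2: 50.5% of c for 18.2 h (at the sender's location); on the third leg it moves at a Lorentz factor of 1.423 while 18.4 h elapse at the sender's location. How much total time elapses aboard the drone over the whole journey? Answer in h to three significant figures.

Leg 1: γ = 1/√(1 − 0.5630²) = 1/√0.6830 = 1.210; τ_1 = 43.7/1.210 = 36.12 h.
Leg 2: β = 0.505; γ = 1/√(1 − 0.505²) = 1/√0.7450 = 1.159; τ_2 = 18.2/1.159 = 15.71 h.
Leg 3: γ = 1.423; τ_3 = 18.4/1.423 = 12.93 h.
Total: 36.12 + 15.71 + 12.93 h.

τ = 64.8 h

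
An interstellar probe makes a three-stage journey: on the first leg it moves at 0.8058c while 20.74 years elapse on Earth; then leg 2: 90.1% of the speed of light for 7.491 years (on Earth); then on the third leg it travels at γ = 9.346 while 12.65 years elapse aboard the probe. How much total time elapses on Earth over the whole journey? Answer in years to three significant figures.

Leg 1: 20.74 years is already measured on Earth.
Leg 2: 7.491 years is already measured on Earth.
Leg 3: γ = 9.346; Δt_3 = 9.346 × 12.65 = 118.2 years.
Total: 20.74 + 7.491 + 118.2 years.

Δt = 146 years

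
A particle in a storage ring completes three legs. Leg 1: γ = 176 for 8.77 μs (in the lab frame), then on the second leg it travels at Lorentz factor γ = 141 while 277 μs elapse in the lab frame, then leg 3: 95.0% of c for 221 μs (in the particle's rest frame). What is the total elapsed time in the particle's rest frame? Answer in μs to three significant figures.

τ = 223 μs

Leg 1: γ = 176; τ_1 = 8.77/176.0 = 0.04983 μs.
Leg 2: γ = 141; τ_2 = 277/141.0 = 1.965 μs.
Leg 3: 221 μs is already measured in the particle's rest frame.
Total: 0.04983 + 1.965 + 221.0 μs.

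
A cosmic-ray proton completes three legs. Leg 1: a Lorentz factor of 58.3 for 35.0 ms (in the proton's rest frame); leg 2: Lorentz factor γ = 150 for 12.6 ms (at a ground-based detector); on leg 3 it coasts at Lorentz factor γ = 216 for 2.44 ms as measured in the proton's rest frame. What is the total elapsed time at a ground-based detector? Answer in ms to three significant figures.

Leg 1: γ = 58.3; Δt_1 = 58.30 × 35.0 = 2041 ms.
Leg 2: 12.6 ms is already measured at a ground-based detector.
Leg 3: γ = 216; Δt_3 = 216.0 × 2.44 = 527.0 ms.
Total: 2041 + 12.60 + 527.0 ms.

Δt = 2580 ms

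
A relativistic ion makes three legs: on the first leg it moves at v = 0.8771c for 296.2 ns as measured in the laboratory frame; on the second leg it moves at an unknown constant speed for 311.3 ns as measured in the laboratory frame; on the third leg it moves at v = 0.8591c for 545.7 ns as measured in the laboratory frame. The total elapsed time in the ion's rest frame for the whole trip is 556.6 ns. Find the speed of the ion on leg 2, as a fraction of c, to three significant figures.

β = 0.901

Leg 1: γ = 1/√(1 − 0.8771²) = 1/√0.2307 = 2.082; τ_1 = 296.2/2.082 = 142.3 ns.
Leg 2: speed unknown; τ_2 = 311.3/γ_2.
Leg 3: γ = 1/√(1 − 0.8591²) = 1/√0.2619 = 1.954; τ_3 = 545.7/1.954 = 279.3 ns.
Total proper time: 142.3 + τ_2 + 279.3 = 556.6, so τ_2 = 556.6 − 421.6 = 135.0 ns.
γ_2 = 311.3/135.0 = 2.305; β = √(1 − 1/γ²) = √0.8118.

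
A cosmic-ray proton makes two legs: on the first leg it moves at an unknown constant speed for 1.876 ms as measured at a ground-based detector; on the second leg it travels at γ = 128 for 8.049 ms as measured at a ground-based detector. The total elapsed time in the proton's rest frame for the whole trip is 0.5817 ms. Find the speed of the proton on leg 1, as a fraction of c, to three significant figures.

β = 0.961

Leg 1: speed unknown; τ_1 = 1.876/γ_1.
Leg 2: γ = 128; τ_2 = 8.049/128.0 = 0.06288 ms.
Total proper time: τ_1 + 0.06288 = 0.5817, so τ_1 = 0.5817 − 0.06288 = 0.5188 ms.
γ_1 = 1.876/0.5188 = 3.616; β = √(1 − 1/γ²) = √0.9235.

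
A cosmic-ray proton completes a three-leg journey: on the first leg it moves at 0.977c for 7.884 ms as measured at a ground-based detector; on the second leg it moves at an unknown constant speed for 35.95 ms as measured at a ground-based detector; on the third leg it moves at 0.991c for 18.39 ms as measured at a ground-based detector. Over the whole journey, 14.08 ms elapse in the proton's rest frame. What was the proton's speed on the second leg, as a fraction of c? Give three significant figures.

Leg 1: γ = 1/√(1 − 0.977²) = 1/√0.04547 = 4.690; τ_1 = 7.884/4.690 = 1.681 ms.
Leg 2: speed unknown; τ_2 = 35.95/γ_2.
Leg 3: γ = 1/√(1 − 0.991²) = 1/√0.01792 = 7.470; τ_3 = 18.39/7.470 = 2.462 ms.
Total proper time: 1.681 + τ_2 + 2.462 = 14.08, so τ_2 = 14.08 − 4.143 = 9.937 ms.
γ_2 = 35.95/9.937 = 3.618; β = √(1 − 1/γ²) = √0.9236.

β = 0.961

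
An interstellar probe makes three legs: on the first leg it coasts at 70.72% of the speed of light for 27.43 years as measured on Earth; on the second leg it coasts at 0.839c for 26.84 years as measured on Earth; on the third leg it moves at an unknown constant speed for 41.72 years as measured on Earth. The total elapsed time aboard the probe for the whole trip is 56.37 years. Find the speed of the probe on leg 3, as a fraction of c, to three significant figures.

Leg 1: β = 0.7072; γ = 1/√(1 − 0.7072²) = 1/√0.4999 = 1.414; τ_1 = 27.43/1.414 = 19.39 years.
Leg 2: γ = 1/√(1 − 0.839²) = 1/√0.2961 = 1.838; τ_2 = 26.84/1.838 = 14.60 years.
Leg 3: speed unknown; τ_3 = 41.72/γ_3.
Total proper time: 19.39 + 14.60 + τ_3 = 56.37, so τ_3 = 56.37 − 34.00 = 22.37 years.
γ_3 = 41.72/22.37 = 1.865; β = √(1 − 1/γ²) = √0.7124.

β = 0.844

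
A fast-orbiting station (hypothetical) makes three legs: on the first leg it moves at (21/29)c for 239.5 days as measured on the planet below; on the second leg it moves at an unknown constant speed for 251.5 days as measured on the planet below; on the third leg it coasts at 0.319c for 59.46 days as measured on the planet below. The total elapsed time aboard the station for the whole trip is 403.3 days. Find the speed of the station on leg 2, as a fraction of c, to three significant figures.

β = 0.691

Leg 1: γ = 1/√(1 − (21/29)²) = 29/20 = 1.450; τ_1 = 239.5/1.450 = 165.2 days.
Leg 2: speed unknown; τ_2 = 251.5/γ_2.
Leg 3: γ = 1/√(1 − 0.319²) = 1/√0.8982 = 1.055; τ_3 = 59.46/1.055 = 56.35 days.
Total proper time: 165.2 + τ_2 + 56.35 = 403.3, so τ_2 = 403.3 − 221.5 = 181.8 days.
γ_2 = 251.5/181.8 = 1.384; β = √(1 − 1/γ²) = √0.4776.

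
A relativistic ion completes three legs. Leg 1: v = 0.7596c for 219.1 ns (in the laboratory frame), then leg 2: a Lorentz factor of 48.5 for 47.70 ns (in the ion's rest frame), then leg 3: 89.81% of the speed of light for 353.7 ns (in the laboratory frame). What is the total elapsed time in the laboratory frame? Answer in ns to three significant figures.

Leg 1: 219.1 ns is already measured in the laboratory frame.
Leg 2: γ = 48.5; Δt_2 = 48.50 × 47.70 = 2313 ns.
Leg 3: 353.7 ns is already measured in the laboratory frame.
Total: 219.1 + 2313 + 353.7 ns.

Δt = 2890 ns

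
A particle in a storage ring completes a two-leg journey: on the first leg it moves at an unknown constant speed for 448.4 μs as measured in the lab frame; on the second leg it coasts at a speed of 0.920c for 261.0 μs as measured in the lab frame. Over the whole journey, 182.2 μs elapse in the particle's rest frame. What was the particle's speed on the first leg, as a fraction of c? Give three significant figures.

Leg 1: speed unknown; τ_1 = 448.4/γ_1.
Leg 2: γ = 1/√(1 − 0.920²) = 1/√0.1536 = 2.552; τ_2 = 261.0/2.552 = 102.3 μs.
Total proper time: τ_1 + 102.3 = 182.2, so τ_1 = 182.2 − 102.3 = 79.91 μs.
γ_1 = 448.4/79.91 = 5.611; β = √(1 − 1/γ²) = √0.9682.

β = 0.984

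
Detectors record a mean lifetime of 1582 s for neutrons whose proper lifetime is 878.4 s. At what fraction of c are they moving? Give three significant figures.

β = 0.832

γ = Δt/τ₀ = 1582/878.4 = 1.801
β = √(1 − 1/γ²) = √(1 − 0.3083) = √0.6917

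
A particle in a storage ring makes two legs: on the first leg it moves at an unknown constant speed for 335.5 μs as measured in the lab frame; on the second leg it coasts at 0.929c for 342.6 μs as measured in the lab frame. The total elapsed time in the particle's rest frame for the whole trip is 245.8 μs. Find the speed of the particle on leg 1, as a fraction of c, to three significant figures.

Leg 1: speed unknown; τ_1 = 335.5/γ_1.
Leg 2: γ = 1/√(1 − 0.929²) = 1/√0.1370 = 2.702; τ_2 = 342.6/2.702 = 126.8 μs.
Total proper time: τ_1 + 126.8 = 245.8, so τ_1 = 245.8 − 126.8 = 119.0 μs.
γ_1 = 335.5/119.0 = 2.819; β = √(1 − 1/γ²) = √0.8742.

β = 0.935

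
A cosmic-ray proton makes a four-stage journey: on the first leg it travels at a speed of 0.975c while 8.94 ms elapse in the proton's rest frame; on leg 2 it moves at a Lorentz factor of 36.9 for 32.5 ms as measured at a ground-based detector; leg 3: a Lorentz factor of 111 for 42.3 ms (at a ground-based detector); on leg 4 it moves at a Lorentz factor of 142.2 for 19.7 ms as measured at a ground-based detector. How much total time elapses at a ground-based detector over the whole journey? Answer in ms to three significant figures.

Leg 1: γ = 1/√(1 − 0.975²) = 1/√0.04938 = 4.500; Δt_1 = 4.500 × 8.94 = 40.23 ms.
Leg 2: 32.5 ms is already measured at a ground-based detector.
Leg 3: 42.3 ms is already measured at a ground-based detector.
Leg 4: 19.7 ms is already measured at a ground-based detector.
Total: 40.23 + 32.50 + 42.30 + 19.70 ms.

Δt = 135 ms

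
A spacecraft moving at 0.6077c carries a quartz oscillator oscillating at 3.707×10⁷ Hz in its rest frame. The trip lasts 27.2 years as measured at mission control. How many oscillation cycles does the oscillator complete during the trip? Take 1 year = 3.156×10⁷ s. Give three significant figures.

γ = 1/√(1 − 0.6077²) = 1/√0.6307 = 1.259
The oscillator's own cycle count is N = f × τ where τ is the proper time aboard the spacecraft. τ = Δt/γ = 27.2/1.259 = 21.60 years = 6.817×10⁸ s.
N = 3.707×10⁷ × 6.817×10⁸ = 2.527×10¹⁶.

N = 2.53×10¹⁶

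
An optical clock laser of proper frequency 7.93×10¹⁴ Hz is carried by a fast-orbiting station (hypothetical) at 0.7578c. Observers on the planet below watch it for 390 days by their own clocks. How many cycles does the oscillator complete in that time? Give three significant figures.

N = 1.74×10²²

γ = 1/√(1 − 0.7578²) = 1/√0.4257 = 1.533
During 390 days of lab time, the oscillator's proper time advances by τ = Δt/γ = 390/1.533 = 254.5 days = 2.199×10⁷ s.
N = f × τ = 7.93×10¹⁴ × 2.199×10⁷ = 1.744×10²².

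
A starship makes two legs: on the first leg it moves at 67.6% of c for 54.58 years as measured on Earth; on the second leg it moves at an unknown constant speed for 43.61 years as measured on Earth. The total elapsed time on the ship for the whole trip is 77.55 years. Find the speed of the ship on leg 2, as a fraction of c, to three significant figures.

Leg 1: β = 0.676; γ = 1/√(1 − 0.676²) = 1/√0.5430 = 1.357; τ_1 = 54.58/1.357 = 40.22 years.
Leg 2: speed unknown; τ_2 = 43.61/γ_2.
Total proper time: 40.22 + τ_2 = 77.55, so τ_2 = 77.55 − 40.22 = 37.33 years.
γ_2 = 43.61/37.33 = 1.168; β = √(1 − 1/γ²) = √0.2673.

β = 0.517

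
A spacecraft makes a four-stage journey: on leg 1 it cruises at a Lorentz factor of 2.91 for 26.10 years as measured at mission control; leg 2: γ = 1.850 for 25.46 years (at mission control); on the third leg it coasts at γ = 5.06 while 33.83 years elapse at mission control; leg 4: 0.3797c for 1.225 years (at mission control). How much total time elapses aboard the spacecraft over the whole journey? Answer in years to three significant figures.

Leg 1: γ = 2.91; τ_1 = 26.10/2.910 = 8.969 years.
Leg 2: γ = 1.850; τ_2 = 25.46/1.850 = 13.76 years.
Leg 3: γ = 5.06; τ_3 = 33.83/5.060 = 6.686 years.
Leg 4: γ = 1/√(1 − 0.3797²) = 1/√0.8558 = 1.081; τ_4 = 1.225/1.081 = 1.133 years.
Total: 8.969 + 13.76 + 6.686 + 1.133 years.

τ = 30.6 years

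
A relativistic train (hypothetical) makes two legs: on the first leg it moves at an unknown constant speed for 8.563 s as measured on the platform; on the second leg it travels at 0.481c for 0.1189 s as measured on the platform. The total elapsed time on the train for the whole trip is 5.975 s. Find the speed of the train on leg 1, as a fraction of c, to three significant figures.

β = 0.728

Leg 1: speed unknown; τ_1 = 8.563/γ_1.
Leg 2: γ = 1/√(1 − 0.481²) = 1/√0.7686 = 1.141; τ_2 = 0.1189/1.141 = 0.1042 s.
Total proper time: τ_1 + 0.1042 = 5.975, so τ_1 = 5.975 − 0.1042 = 5.871 s.
γ_1 = 8.563/5.871 = 1.459; β = √(1 − 1/γ²) = √0.5300.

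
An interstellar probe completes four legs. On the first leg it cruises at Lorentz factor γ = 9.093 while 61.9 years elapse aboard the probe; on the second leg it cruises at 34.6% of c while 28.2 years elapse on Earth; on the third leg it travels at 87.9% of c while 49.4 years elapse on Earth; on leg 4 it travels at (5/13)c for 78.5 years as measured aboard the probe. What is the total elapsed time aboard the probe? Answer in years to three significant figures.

Leg 1: 61.9 years is already measured aboard the probe.
Leg 2: β = 0.346; γ = 1/√(1 − 0.346²) = 1/√0.8803 = 1.066; τ_2 = 28.2/1.066 = 26.46 years.
Leg 3: β = 0.879; γ = 1/√(1 − 0.879²) = 1/√0.2274 = 2.097; τ_3 = 49.4/2.097 = 23.55 years.
Leg 4: 78.5 years is already measured aboard the probe.
Total: 61.90 + 26.46 + 23.55 + 78.50 years.

τ = 190 years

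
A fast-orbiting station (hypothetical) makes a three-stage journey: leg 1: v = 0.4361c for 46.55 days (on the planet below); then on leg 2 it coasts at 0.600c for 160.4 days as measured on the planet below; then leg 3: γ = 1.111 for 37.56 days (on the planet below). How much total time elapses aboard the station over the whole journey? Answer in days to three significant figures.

τ = 204 days

Leg 1: γ = 1/√(1 − 0.4361²) = 1/√0.8098 = 1.111; τ_1 = 46.55/1.111 = 41.89 days.
Leg 2: γ = 1/√(1 − 0.600²) = 5/4 = 1.250; τ_2 = 160.4/1.250 = 128.3 days.
Leg 3: γ = 1.111; τ_3 = 37.56/1.111 = 33.81 days.
Total: 41.89 + 128.3 + 33.81 days.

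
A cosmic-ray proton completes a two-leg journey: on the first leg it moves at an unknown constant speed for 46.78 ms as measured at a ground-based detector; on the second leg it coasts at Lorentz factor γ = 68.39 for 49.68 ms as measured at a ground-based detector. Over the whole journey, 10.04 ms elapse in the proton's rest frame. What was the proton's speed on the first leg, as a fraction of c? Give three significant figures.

β = 0.980

Leg 1: speed unknown; τ_1 = 46.78/γ_1.
Leg 2: γ = 68.39; τ_2 = 49.68/68.39 = 0.7264 ms.
Total proper time: τ_1 + 0.7264 = 10.04, so τ_1 = 10.04 − 0.7264 = 9.314 ms.
γ_1 = 46.78/9.314 = 5.023; β = √(1 − 1/γ²) = √0.9604.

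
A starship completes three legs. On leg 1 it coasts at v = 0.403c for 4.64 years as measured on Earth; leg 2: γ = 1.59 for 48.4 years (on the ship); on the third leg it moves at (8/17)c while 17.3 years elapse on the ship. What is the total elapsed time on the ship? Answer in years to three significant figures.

τ = 69.9 years

Leg 1: γ = 1/√(1 − 0.403²) = 1/√0.8376 = 1.093; τ_1 = 4.64/1.093 = 4.247 years.
Leg 2: 48.4 years is already measured on the ship.
Leg 3: 17.3 years is already measured on the ship.
Total: 4.247 + 48.40 + 17.30 years.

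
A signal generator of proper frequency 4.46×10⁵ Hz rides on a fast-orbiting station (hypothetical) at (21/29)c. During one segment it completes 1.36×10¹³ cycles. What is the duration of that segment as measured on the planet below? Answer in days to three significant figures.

Δt = 512 days

γ = 1/√(1 − (21/29)²) = 29/20 = 1.450
Proper time for N cycles: τ = N/f = 1.36×10¹³/(4.46×10⁵) = 3.049×10⁷ s = 352.9 days.
Lab-frame duration Δt = γτ = 1.450 × 352.9 = 511.8 days.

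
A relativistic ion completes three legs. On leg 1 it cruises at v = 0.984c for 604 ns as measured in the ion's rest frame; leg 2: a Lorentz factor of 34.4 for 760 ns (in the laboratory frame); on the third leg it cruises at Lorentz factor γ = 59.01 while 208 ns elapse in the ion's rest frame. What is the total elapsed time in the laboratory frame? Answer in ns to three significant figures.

Leg 1: γ = 1/√(1 − 0.984²) = 1/√0.03174 = 5.613; Δt_1 = 5.613 × 604 = 3390 ns.
Leg 2: 760 ns is already measured in the laboratory frame.
Leg 3: γ = 59.01; Δt_3 = 59.01 × 208 = 1.227×10⁴ ns.
Total: 3390 + 760.0 + 1.227×10⁴ ns.

Δt = 1.64×10⁴ ns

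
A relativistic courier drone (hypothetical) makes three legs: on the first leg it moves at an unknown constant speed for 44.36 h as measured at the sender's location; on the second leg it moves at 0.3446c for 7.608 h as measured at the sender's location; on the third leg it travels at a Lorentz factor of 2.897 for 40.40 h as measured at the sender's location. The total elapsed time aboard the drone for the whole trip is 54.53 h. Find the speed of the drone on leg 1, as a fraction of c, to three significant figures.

Leg 1: speed unknown; τ_1 = 44.36/γ_1.
Leg 2: γ = 1/√(1 − 0.3446²) = 1/√0.8813 = 1.065; τ_2 = 7.608/1.065 = 7.142 h.
Leg 3: γ = 2.897; τ_3 = 40.40/2.897 = 13.95 h.
Total proper time: τ_1 + 7.142 + 13.95 = 54.53, so τ_1 = 54.53 − 21.09 = 33.44 h.
γ_1 = 44.36/33.44 = 1.326; β = √(1 − 1/γ²) = √0.4317.

β = 0.657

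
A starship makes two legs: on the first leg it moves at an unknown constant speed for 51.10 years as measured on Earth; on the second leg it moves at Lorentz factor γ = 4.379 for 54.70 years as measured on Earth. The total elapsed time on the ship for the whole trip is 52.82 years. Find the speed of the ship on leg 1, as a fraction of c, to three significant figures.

Leg 1: speed unknown; τ_1 = 51.10/γ_1.
Leg 2: γ = 4.379; τ_2 = 54.70/4.379 = 12.49 years.
Total proper time: τ_1 + 12.49 = 52.82, so τ_1 = 52.82 − 12.49 = 40.33 years.
γ_1 = 51.10/40.33 = 1.267; β = √(1 − 1/γ²) = √0.3771.

β = 0.614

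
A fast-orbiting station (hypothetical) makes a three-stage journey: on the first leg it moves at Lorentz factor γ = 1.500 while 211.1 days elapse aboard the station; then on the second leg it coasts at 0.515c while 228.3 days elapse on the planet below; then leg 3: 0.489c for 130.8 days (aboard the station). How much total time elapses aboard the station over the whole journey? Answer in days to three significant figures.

Leg 1: 211.1 days is already measured aboard the station.
Leg 2: γ = 1/√(1 − 0.515²) = 1/√0.7348 = 1.167; τ_2 = 228.3/1.167 = 195.7 days.
Leg 3: 130.8 days is already measured aboard the station.
Total: 211.1 + 195.7 + 130.8 days.

τ = 538 days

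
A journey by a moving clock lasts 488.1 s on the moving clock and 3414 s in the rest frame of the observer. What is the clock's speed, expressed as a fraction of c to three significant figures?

The proper time is measured on the moving clock (both events occur at the clock's location); Δt is measured in the rest frame of the observer. γ = Δt/τ = 3414/488.1 = 6.994.
β = √(1 − 1/γ²) = √(1 − 0.02044) = √0.9796

β = 0.990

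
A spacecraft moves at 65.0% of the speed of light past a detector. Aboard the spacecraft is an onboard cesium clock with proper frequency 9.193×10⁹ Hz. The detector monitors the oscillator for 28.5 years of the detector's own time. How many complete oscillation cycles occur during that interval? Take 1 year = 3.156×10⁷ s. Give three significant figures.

N = 6.28×10¹⁸

β = 0.650; γ = 1/√(1 − 0.650²) = 1/√0.5775 = 1.316
During 28.5 years of lab time, the oscillator's proper time advances by τ = Δt/γ = 28.5/1.316 = 21.66 years = 6.835×10⁸ s.
N = f × τ = 9.193×10⁹ × 6.835×10⁸ = 6.284×10¹⁸.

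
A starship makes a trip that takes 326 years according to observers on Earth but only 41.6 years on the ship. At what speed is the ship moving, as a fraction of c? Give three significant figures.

β = 0.992

The proper time is measured on the ship (both events occur at the ship's location); Δt is measured on Earth. γ = Δt/τ = 326/41.6 = 7.837.
β = √(1 − 1/γ²) = √(1 − 0.01628) = √0.9837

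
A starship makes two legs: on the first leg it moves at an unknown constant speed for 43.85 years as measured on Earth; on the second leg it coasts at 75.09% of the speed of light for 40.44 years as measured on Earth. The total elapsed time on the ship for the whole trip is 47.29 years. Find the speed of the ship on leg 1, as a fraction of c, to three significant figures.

β = 0.883

Leg 1: speed unknown; τ_1 = 43.85/γ_1.
Leg 2: β = 0.7509; γ = 1/√(1 − 0.7509²) = 1/√0.4361 = 1.514; τ_2 = 40.44/1.514 = 26.71 years.
Total proper time: τ_1 + 26.71 = 47.29, so τ_1 = 47.29 − 26.71 = 20.58 years.
γ_1 = 43.85/20.58 = 2.130; β = √(1 − 1/γ²) = √0.7797.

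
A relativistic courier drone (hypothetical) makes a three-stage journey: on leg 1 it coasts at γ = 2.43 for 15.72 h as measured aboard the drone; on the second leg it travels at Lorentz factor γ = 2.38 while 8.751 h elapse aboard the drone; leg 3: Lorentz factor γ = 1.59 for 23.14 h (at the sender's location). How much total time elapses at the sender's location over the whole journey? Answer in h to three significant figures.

Leg 1: γ = 2.43; Δt_1 = 2.430 × 15.72 = 38.20 h.
Leg 2: γ = 2.38; Δt_2 = 2.380 × 8.751 = 20.83 h.
Leg 3: 23.14 h is already measured at the sender's location.
Total: 38.20 + 20.83 + 23.14 h.

Δt = 82.2 h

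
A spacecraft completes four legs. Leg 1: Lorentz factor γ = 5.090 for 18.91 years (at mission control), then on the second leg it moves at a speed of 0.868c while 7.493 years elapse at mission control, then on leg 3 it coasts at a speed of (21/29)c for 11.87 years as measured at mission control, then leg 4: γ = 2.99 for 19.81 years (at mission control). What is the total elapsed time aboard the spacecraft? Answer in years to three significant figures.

τ = 22.2 years

Leg 1: γ = 5.090; τ_1 = 18.91/5.090 = 3.715 years.
Leg 2: γ = 1/√(1 − 0.868²) = 1/√0.2466 = 2.014; τ_2 = 7.493/2.014 = 3.721 years.
Leg 3: γ = 1/√(1 − (21/29)²) = 29/20 = 1.450; τ_3 = 11.87/1.450 = 8.186 years.
Leg 4: γ = 2.99; τ_4 = 19.81/2.990 = 6.625 years.
Total: 3.715 + 3.721 + 8.186 + 6.625 years.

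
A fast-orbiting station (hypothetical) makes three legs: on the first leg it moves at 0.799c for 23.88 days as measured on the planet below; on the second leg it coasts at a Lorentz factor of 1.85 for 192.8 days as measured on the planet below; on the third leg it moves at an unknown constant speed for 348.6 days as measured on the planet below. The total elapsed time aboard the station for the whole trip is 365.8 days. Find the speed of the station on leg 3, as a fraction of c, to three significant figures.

β = 0.705

Leg 1: γ = 1/√(1 − 0.799²) = 1/√0.3616 = 1.663; τ_1 = 23.88/1.663 = 14.36 days.
Leg 2: γ = 1.85; τ_2 = 192.8/1.850 = 104.2 days.
Leg 3: speed unknown; τ_3 = 348.6/γ_3.
Total proper time: 14.36 + 104.2 + τ_3 = 365.8, so τ_3 = 365.8 − 118.6 = 247.2 days.
γ_3 = 348.6/247.2 = 1.410; β = √(1 − 1/γ²) = √0.4970.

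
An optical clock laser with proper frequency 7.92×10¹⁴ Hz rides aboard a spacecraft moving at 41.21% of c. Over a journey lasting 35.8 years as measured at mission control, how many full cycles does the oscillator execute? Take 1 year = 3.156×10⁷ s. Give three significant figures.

N = 8.15×10²³

β = 0.4121; γ = 1/√(1 − 0.4121²) = 1/√0.8302 = 1.098
The oscillator's own cycle count is N = f × τ where τ is the proper time aboard the spacecraft. τ = Δt/γ = 35.8/1.098 = 32.62 years = 1.029×10⁹ s.
N = 7.92×10¹⁴ × 1.029×10⁹ = 8.153×10²³.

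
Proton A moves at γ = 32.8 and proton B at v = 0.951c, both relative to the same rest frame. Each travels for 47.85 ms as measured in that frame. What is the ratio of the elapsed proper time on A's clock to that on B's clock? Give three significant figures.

A: γ = 32.8. B: γ = 1/√(1 − 0.951²) = 1/√0.09560 = 3.234.
τ_A/τ_B = γ_B/γ_A = 3.234/32.80 = 0.09861, so τ_A/τ_B = 0.09861.

τ_A/τ_B = 0.0986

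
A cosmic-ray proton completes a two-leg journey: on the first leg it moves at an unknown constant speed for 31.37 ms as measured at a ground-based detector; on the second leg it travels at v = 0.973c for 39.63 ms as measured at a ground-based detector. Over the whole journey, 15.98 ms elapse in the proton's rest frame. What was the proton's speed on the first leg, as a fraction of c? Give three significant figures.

Leg 1: speed unknown; τ_1 = 31.37/γ_1.
Leg 2: γ = 1/√(1 − 0.973²) = 1/√0.05327 = 4.333; τ_2 = 39.63/4.333 = 9.147 ms.
Total proper time: τ_1 + 9.147 = 15.98, so τ_1 = 15.98 − 9.147 = 6.833 ms.
γ_1 = 31.37/6.833 = 4.591; β = √(1 − 1/γ²) = √0.9526.

β = 0.976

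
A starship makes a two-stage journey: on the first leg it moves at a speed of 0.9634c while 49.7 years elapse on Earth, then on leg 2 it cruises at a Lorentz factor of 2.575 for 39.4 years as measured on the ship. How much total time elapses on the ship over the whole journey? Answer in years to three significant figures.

Leg 1: γ = 1/√(1 − 0.9634²) = 1/√0.07186 = 3.730; τ_1 = 49.7/3.730 = 13.32 years.
Leg 2: 39.4 years is already measured on the ship.
Total: 13.32 + 39.40 years.

τ = 52.7 years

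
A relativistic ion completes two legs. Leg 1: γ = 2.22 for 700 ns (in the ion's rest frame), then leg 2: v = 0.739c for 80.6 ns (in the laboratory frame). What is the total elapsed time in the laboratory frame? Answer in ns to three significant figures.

Δt = 1630 ns

Leg 1: γ = 2.22; Δt_1 = 2.220 × 700 = 1554 ns.
Leg 2: 80.6 ns is already measured in the laboratory frame.
Total: 1554 + 80.60 ns.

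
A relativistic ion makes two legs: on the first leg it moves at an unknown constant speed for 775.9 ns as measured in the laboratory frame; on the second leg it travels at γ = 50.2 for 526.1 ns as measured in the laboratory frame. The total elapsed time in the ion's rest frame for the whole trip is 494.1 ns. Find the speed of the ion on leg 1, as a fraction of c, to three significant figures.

Leg 1: speed unknown; τ_1 = 775.9/γ_1.
Leg 2: γ = 50.2; τ_2 = 526.1/50.20 = 10.48 ns.
Total proper time: τ_1 + 10.48 = 494.1, so τ_1 = 494.1 − 10.48 = 483.6 ns.
γ_1 = 775.9/483.6 = 1.604; β = √(1 − 1/γ²) = √0.6115.

β = 0.782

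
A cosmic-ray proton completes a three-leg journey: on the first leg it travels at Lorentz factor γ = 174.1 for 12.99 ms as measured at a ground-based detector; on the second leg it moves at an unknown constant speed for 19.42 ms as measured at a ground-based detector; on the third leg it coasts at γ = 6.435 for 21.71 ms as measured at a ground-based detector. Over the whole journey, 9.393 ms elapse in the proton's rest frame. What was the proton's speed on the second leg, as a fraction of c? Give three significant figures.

Leg 1: γ = 174.1; τ_1 = 12.99/174.1 = 0.07461 ms.
Leg 2: speed unknown; τ_2 = 19.42/γ_2.
Leg 3: γ = 6.435; τ_3 = 21.71/6.435 = 3.374 ms.
Total proper time: 0.07461 + τ_2 + 3.374 = 9.393, so τ_2 = 9.393 − 3.448 = 5.945 ms.
γ_2 = 19.42/5.945 = 3.267; β = √(1 − 1/γ²) = √0.9063.

β = 0.952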